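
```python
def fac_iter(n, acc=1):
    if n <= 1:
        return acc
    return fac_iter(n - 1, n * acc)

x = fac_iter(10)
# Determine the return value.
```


fac_iter(10, 1)
= fac_iter(9, 10 * 1) = fac_iter(9, 10)
= fac_iter(8, 9 * 10) = fac_iter(8, 90)
= fac_iter(7, 8 * 90) = fac_iter(7, 720)
= fac_iter(6, 7 * 720) = fac_iter(6, 5040)
= fac_iter(5, 6 * 5040) = fac_iter(5, 30240)
= fac_iter(4, 5 * 30240) = fac_iter(4, 151200)
= fac_iter(3, 4 * 151200) = fac_iter(3, 604800)
= fac_iter(2, 3 * 604800) = fac_iter(2, 1814400)
= fac_iter(1, 2 * 1814400) = fac_iter(1, 3628800)
n <= 1, return acc = 3628800


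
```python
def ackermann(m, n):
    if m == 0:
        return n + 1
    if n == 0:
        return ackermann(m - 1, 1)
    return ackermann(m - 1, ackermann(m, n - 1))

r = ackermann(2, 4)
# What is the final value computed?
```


ackermann(2, 4)
= ackermann(1, ackermann(2, 3))
First compute ackermann(2, 3) = 9
= ackermann(1, 9)
= 11


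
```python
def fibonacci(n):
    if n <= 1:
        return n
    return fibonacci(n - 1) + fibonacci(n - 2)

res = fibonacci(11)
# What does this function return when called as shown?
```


fibonacci(11)
= fibonacci(10) + fibonacci(9)
= (fibonacci(9) + fibonacci(8)) + fibonacci(9)
Computing bottom-up: fibonacci(0)=0, fibonacci(1)=1, fibonacci(2)=1, fibonacci(3)=2, fibonacci(4)=3, fibonacci(5)=5, fibonacci(6)=8, fibonacci(7)=13, fibonacci(8)=21, fibonacci(9)=34, fibonacci(10)=55, fibonacci(11)=89
= 89


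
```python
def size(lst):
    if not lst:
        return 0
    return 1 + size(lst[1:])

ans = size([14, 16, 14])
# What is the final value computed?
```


size([14, 16, 14])
= 1 + size([16, 14])
= 1 + 1 + size([14])
= 1 + 1 + 1 + size([])
= 1 + 1 + 1 + 0
= 3


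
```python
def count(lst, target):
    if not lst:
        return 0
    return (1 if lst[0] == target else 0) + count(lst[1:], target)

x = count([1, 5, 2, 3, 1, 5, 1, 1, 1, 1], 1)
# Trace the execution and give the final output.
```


count([1, 5, 2, 3, 1, 5, 1, 1, 1, 1], 1)
lst[0]=1 == 1: 1 + count([5, 2, 3, 1, 5, 1, 1, 1, 1], 1)
lst[0]=5 != 1: 0 + count([2, 3, 1, 5, 1, 1, 1, 1], 1)
lst[0]=2 != 1: 0 + count([3, 1, 5, 1, 1, 1, 1], 1)
lst[0]=3 != 1: 0 + count([1, 5, 1, 1, 1, 1], 1)
lst[0]=1 == 1: 1 + count([5, 1, 1, 1, 1], 1)
lst[0]=5 != 1: 0 + count([1, 1, 1, 1], 1)
lst[0]=1 == 1: 1 + count([1, 1, 1], 1)
lst[0]=1 == 1: 1 + count([1, 1], 1)
lst[0]=1 == 1: 1 + count([1], 1)
lst[0]=1 == 1: 1 + count([], 1)
= 6


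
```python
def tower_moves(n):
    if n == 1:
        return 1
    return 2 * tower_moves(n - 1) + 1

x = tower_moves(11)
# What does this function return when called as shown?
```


tower_moves(11)
= 2 * tower_moves(10) + 1
= 2 * (2 * tower_moves(9) + 1) + 1
= 2 * (2 * (2 * tower_moves(8) + 1) + 1) + 1
= 2 * (2 * (2 * (2 * tower_moves(7) + 1) + 1) + 1) + 1
= 2 * (2 * (2 * (2 * (2 * tower_moves(6) + 1) + 1) + 1) + 1) + 1
= 2 * (2 * (2 * (2 * (2 * (2 * tower_moves(5) + 1) + 1) + 1) + 1) + 1) + 1
= 2 * (2 * (2 * (2 * (2 * (2 * (2 * tower_moves(4) + 1) + 1) + 1) + 1) + 1) + 1) + 1
= 2 * (2 * (2 * (2 * (2 * (2 * (2 * (2 * tower_moves(3) + 1) + 1) + 1) + 1) + 1) + 1) + 1) + 1
= 2 * (2 * (2 * (2 * (2 * (2 * (2 * (2 * (2 * tower_moves(2) + 1) + 1) + 1) + 1) + 1) + 1) + 1) + 1) + 1
= 2 * (2 * (2 * (2 * (2 * (2 * (2 * (2 * (2 * (2 * tower_moves(1) + 1) + 1) + 1) + 1) + 1) + 1) + 1) + 1) + 1) + 1
Now compute bottom-up:
tower_moves(1) = 1
tower_moves(2) = 2 * 1 + 1 = 3
tower_moves(3) = 2 * 3 + 1 = 7
tower_moves(4) = 2 * 7 + 1 = 15
tower_moves(5) = 2 * 15 + 1 = 31
tower_moves(6) = 2 * 31 + 1 = 63
tower_moves(7) = 2 * 63 + 1 = 127
tower_moves(8) = 2 * 127 + 1 = 255
tower_moves(9) = 2 * 255 + 1 = 511
tower_moves(10) = 2 * 511 + 1 = 1023
tower_moves(11) = 2 * 1023 + 1 = 2047
= 2047


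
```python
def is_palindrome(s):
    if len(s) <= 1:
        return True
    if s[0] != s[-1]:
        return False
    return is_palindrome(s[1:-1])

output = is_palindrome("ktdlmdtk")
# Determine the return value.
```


is_palindrome("ktdlmdtk")
"ktdlmdtk": s[0]='k' == s[-1]='k' -> is_palindrome("tdlmdt")
"tdlmdt": s[0]='t' == s[-1]='t' -> is_palindrome("dlmd")
"dlmd": s[0]='d' == s[-1]='d' -> is_palindrome("lm")
"lm": s[0]='l' != s[-1]='m' -> False
= False


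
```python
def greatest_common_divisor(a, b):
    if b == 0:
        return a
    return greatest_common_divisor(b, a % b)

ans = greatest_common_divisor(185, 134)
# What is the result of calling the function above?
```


greatest_common_divisor(185, 134)
= greatest_common_divisor(134, 185 % 134) = greatest_common_divisor(134, 51)
= greatest_common_divisor(51, 134 % 51) = greatest_common_divisor(51, 32)
= greatest_common_divisor(32, 51 % 32) = greatest_common_divisor(32, 19)
= greatest_common_divisor(19, 32 % 19) = greatest_common_divisor(19, 13)
= greatest_common_divisor(13, 19 % 13) = greatest_common_divisor(13, 6)
= greatest_common_divisor(6, 13 % 6) = greatest_common_divisor(6, 1)
= greatest_common_divisor(1, 6 % 1) = greatest_common_divisor(1, 0)
b == 0, return a = 1


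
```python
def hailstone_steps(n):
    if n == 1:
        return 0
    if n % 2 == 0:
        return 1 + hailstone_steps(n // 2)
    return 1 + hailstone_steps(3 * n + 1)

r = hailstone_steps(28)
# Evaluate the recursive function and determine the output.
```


hailstone_steps(28)
28 is even -> hailstone_steps(14)
14 is even -> hailstone_steps(7)
7 is odd -> 3*7+1 = 22 -> hailstone_steps(22)
22 is even -> hailstone_steps(11)
11 is odd -> 3*11+1 = 34 -> hailstone_steps(34)
34 is even -> hailstone_steps(17)
17 is odd -> 3*17+1 = 52 -> hailstone_steps(52)
52 is even -> hailstone_steps(26)
26 is even -> hailstone_steps(13)
13 is odd -> 3*13+1 = 40 -> hailstone_steps(40)
40 is even -> hailstone_steps(20)
20 is even -> hailstone_steps(10)
10 is even -> hailstone_steps(5)
5 is odd -> 3*5+1 = 16 -> hailstone_steps(16)
16 is even -> hailstone_steps(8)
8 is even -> hailstone_steps(4)
4 is even -> hailstone_steps(2)
2 is even -> hailstone_steps(1)
Reached 1 after 18 steps
= 18


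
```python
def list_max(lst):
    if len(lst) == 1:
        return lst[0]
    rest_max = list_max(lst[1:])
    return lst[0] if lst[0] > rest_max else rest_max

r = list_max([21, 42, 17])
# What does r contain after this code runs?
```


list_max([21, 42, 17])
= compare 21 with list_max([42, 17])
= compare 42 with list_max([17])
Base: list_max([17]) = 17
compare 42 with 17: max = 42
compare 21 with 42: max = 42
= 42


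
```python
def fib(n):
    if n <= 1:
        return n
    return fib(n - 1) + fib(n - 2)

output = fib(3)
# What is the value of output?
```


fib(3)
= fib(2) + fib(1)
Computing bottom-up: fib(0)=0, fib(1)=1, fib(2)=1, fib(3)=2
= 2


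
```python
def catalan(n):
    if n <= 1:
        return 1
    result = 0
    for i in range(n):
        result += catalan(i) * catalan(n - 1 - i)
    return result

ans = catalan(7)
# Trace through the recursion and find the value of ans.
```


catalan(7)
= sum of catalan(i) * catalan(7-1-i) for i in 0..6
First compute sub-values bottom-up:
  catalan(0) = 1, catalan(1) = 1
  catalan(2) = 1*1 + 1*1 = 2
  catalan(3) = 1*2 + 1*1 + 2*1 = 5
  catalan(4) = 1*5 + 1*2 + 2*1 + 5*1 = 14
  catalan(5) = 1*14 + 1*5 + 2*2 + 5*1 + 14*1 = 42
  catalan(6) = 1*42 + 1*14 + 2*5 + 5*2 + 14*1 + 42*1 = 132
Now catalan(7):
  catalan(0)*catalan(6) = 1*132 = 132
  catalan(1)*catalan(5) = 1*42 = 42
  catalan(2)*catalan(4) = 2*14 = 28
  catalan(3)*catalan(3) = 5*5 = 25
  catalan(4)*catalan(2) = 14*2 = 28
  catalan(5)*catalan(1) = 42*1 = 42
  catalan(6)*catalan(0) = 132*1 = 132
= 132 + 42 + 28 + 25 + 28 + 42 + 132
= 429


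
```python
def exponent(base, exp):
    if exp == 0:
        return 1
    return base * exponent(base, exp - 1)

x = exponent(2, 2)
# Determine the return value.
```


exponent(2, 2)
= 2 * exponent(2, 1)
= 2 * 2 * exponent(2, 0)
= 2 * 2 * 1
= 4


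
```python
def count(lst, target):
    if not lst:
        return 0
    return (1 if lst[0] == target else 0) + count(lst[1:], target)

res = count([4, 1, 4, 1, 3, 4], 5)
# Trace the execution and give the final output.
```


count([4, 1, 4, 1, 3, 4], 5)
lst[0]=4 != 5: 0 + count([1, 4, 1, 3, 4], 5)
lst[0]=1 != 5: 0 + count([4, 1, 3, 4], 5)
lst[0]=4 != 5: 0 + count([1, 3, 4], 5)
lst[0]=1 != 5: 0 + count([3, 4], 5)
lst[0]=3 != 5: 0 + count([4], 5)
lst[0]=4 != 5: 0 + count([], 5)
= 0


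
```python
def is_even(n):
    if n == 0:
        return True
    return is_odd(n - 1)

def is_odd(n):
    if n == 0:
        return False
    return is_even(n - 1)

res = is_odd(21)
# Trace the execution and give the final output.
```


is_odd(21)
= is_even(20)
= is_odd(19)
= is_even(18)
= is_odd(17)
= is_even(16)
= is_odd(15)
= is_even(14)
= is_odd(13)
= is_even(12)
= is_odd(11)
= is_even(10)
= is_odd(9)
= is_even(8)
= is_odd(7)
= is_even(6)
= is_odd(5)
= is_even(4)
= is_odd(3)
= is_even(2)
= is_odd(1)
= is_even(0)
n == 0: return True
= True


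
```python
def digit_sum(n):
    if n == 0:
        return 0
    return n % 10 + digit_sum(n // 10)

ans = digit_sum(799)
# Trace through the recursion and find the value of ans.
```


digit_sum(799)
= 9 + digit_sum(79)
= 9 + 9 + digit_sum(7)
= 9 + 9 + 7 + digit_sum(0)
= 9 + 9 + 7 + 0
= 25


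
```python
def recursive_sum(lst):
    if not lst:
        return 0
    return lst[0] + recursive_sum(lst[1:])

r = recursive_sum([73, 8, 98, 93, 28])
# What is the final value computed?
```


recursive_sum([73, 8, 98, 93, 28])
= 73 + recursive_sum([8, 98, 93, 28])
= 73 + 8 + recursive_sum([98, 93, 28])
= 73 + 8 + 98 + recursive_sum([93, 28])
= 73 + 8 + 98 + 93 + recursive_sum([28])
= 73 + 8 + 98 + 93 + 28 + recursive_sum([])
= 73 + 8 + 98 + 93 + 28 + 0
= 300


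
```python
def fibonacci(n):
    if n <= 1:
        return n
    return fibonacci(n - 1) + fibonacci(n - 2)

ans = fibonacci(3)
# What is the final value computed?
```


fibonacci(3)
= fibonacci(2) + fibonacci(1)
Computing bottom-up: fibonacci(0)=0, fibonacci(1)=1, fibonacci(2)=1, fibonacci(3)=2
= 2


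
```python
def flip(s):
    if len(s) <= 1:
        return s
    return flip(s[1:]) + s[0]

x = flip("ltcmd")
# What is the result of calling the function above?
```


flip("ltcmd")
= flip("tcmd") + "l"
= flip("cmd") + "t" + "l"
= flip("md") + "c" + "t" + "l"
= flip("d") + "m" + "c" + "t" + "l"
= "d" + "m" + "c" + "t" + "l"
= "dmctl"


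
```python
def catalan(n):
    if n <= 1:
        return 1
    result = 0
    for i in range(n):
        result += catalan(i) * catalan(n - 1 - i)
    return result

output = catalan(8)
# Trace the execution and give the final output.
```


catalan(8)
= sum of catalan(i) * catalan(8-1-i) for i in 0..7
First compute sub-values bottom-up:
  catalan(0) = 1, catalan(1) = 1
  catalan(2) = 1*1 + 1*1 = 2
  catalan(3) = 1*2 + 1*1 + 2*1 = 5
  catalan(4) = 1*5 + 1*2 + 2*1 + 5*1 = 14
  catalan(5) = 1*14 + 1*5 + 2*2 + 5*1 + 14*1 = 42
  catalan(6) = 1*42 + 1*14 + 2*5 + 5*2 + 14*1 + 42*1 = 132
  catalan(7) = 1*132 + 1*42 + 2*14 + 5*5 + 14*2 + 42*1 + 132*1 = 429
Now catalan(8):
  catalan(0)*catalan(7) = 1*429 = 429
  catalan(1)*catalan(6) = 1*132 = 132
  catalan(2)*catalan(5) = 2*42 = 84
  catalan(3)*catalan(4) = 5*14 = 70
  catalan(4)*catalan(3) = 14*5 = 70
  catalan(5)*catalan(2) = 42*2 = 84
  catalan(6)*catalan(1) = 132*1 = 132
  catalan(7)*catalan(0) = 429*1 = 429
= 429 + 132 + 84 + 70 + 70 + 84 + 132 + 429
= 1430


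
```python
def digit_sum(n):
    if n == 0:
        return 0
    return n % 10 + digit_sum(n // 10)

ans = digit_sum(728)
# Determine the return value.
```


digit_sum(728)
= 8 + digit_sum(72)
= 8 + 2 + digit_sum(7)
= 8 + 2 + 7 + digit_sum(0)
= 8 + 2 + 7 + 0
= 17


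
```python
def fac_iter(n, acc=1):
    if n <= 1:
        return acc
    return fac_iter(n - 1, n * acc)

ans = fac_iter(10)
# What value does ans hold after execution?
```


fac_iter(10, 1)
= fac_iter(9, 10 * 1) = fac_iter(9, 10)
= fac_iter(8, 9 * 10) = fac_iter(8, 90)
= fac_iter(7, 8 * 90) = fac_iter(7, 720)
= fac_iter(6, 7 * 720) = fac_iter(6, 5040)
= fac_iter(5, 6 * 5040) = fac_iter(5, 30240)
= fac_iter(4, 5 * 30240) = fac_iter(4, 151200)
= fac_iter(3, 4 * 151200) = fac_iter(3, 604800)
= fac_iter(2, 3 * 604800) = fac_iter(2, 1814400)
= fac_iter(1, 2 * 1814400) = fac_iter(1, 3628800)
n <= 1, return acc = 3628800


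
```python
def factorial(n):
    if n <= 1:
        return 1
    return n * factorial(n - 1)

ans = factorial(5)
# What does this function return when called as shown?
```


factorial(5)
= 5 * factorial(4)
= 5 * 4 * factorial(3)
= 5 * 4 * 3 * factorial(2)
= 5 * 4 * 3 * 2 * factorial(1)
= 5 * 4 * 3 * 2 * 1
= 120


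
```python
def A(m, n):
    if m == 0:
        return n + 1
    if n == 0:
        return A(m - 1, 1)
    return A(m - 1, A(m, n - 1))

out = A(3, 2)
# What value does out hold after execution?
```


A(3, 2)
= A(2, A(3, 1))
First compute A(3, 1) = 13
= A(2, 13)
= 29


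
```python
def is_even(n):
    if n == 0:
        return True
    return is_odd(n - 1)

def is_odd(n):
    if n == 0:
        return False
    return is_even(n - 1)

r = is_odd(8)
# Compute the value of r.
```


is_odd(8)
= is_even(7)
= is_odd(6)
= is_even(5)
= is_odd(4)
= is_even(3)
= is_odd(2)
= is_even(1)
= is_odd(0)
n == 0: return False
= False


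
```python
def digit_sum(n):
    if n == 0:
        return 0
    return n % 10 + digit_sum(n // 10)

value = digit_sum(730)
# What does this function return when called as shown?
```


digit_sum(730)
= 0 + digit_sum(73)
= 0 + 3 + digit_sum(7)
= 0 + 3 + 7 + digit_sum(0)
= 0 + 3 + 7 + 0
= 10


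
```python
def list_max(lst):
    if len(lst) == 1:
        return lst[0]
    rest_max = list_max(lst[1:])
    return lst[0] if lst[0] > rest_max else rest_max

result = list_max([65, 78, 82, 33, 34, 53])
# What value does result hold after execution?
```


list_max([65, 78, 82, 33, 34, 53])
= compare 65 with list_max([78, 82, 33, 34, 53])
= compare 78 with list_max([82, 33, 34, 53])
= compare 82 with list_max([33, 34, 53])
= compare 33 with list_max([34, 53])
= compare 34 with list_max([53])
Base: list_max([53]) = 53
compare 34 with 53: max = 53
compare 33 with 53: max = 53
compare 82 with 53: max = 82
compare 78 with 82: max = 82
compare 65 with 82: max = 82
= 82


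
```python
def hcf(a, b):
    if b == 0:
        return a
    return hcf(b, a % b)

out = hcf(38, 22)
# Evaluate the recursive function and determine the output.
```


hcf(38, 22)
= hcf(22, 38 % 22) = hcf(22, 16)
= hcf(16, 22 % 16) = hcf(16, 6)
= hcf(6, 16 % 6) = hcf(6, 4)
= hcf(4, 6 % 4) = hcf(4, 2)
= hcf(2, 4 % 2) = hcf(2, 0)
b == 0, return a = 2


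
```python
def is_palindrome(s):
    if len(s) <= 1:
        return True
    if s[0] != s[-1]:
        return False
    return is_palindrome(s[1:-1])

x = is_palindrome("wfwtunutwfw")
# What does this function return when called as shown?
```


is_palindrome("wfwtunutwfw")
"wfwtunutwfw": s[0]='w' == s[-1]='w' -> is_palindrome("fwtunutwf")
"fwtunutwf": s[0]='f' == s[-1]='f' -> is_palindrome("wtunutw")
"wtunutw": s[0]='w' == s[-1]='w' -> is_palindrome("tunut")
"tunut": s[0]='t' == s[-1]='t' -> is_palindrome("unu")
"unu": s[0]='u' == s[-1]='u' -> is_palindrome("n")
"n": len <= 1 -> True
= True


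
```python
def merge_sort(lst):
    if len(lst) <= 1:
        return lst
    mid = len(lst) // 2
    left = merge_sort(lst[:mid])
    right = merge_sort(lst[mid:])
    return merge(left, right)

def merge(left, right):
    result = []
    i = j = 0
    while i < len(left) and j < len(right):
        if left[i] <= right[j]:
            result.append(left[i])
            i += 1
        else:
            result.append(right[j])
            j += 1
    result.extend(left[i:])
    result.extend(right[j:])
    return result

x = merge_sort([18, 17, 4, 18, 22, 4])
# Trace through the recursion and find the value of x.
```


merge_sort([18, 17, 4, 18, 22, 4])
Split into [18, 17, 4] and [18, 22, 4]
Left sorted: [4, 17, 18]
Right sorted: [4, 18, 22]
Merge [4, 17, 18] and [4, 18, 22]
= [4, 4, 17, 18, 18, 22]


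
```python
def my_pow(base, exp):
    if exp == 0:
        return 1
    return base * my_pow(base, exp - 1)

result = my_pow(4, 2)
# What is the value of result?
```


my_pow(4, 2)
= 4 * my_pow(4, 1)
= 4 * 4 * my_pow(4, 0)
= 4 * 4 * 1
= 16


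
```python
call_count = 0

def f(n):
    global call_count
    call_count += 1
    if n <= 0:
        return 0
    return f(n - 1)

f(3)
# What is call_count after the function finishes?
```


f(3) calls f(2) calls ... calls f(0)
Total calls: 3 + 1 (for base case) = 4


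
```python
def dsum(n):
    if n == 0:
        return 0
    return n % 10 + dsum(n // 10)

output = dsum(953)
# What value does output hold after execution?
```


dsum(953)
= 3 + dsum(95)
= 3 + 5 + dsum(9)
= 3 + 5 + 9 + dsum(0)
= 3 + 5 + 9 + 0
= 17


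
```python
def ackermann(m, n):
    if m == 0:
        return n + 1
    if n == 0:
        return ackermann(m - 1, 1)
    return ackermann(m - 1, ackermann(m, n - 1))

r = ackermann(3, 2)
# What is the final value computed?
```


ackermann(3, 2)
= ackermann(2, ackermann(3, 1))
First compute ackermann(3, 1) = 13
= ackermann(2, 13)
= 29


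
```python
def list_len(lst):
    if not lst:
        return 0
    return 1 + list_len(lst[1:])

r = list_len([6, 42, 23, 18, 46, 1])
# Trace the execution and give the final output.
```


list_len([6, 42, 23, 18, 46, 1])
= 1 + list_len([42, 23, 18, 46, 1])
= 1 + 1 + list_len([23, 18, 46, 1])
= 1 + 1 + 1 + list_len([18, 46, 1])
= 1 + 1 + 1 + 1 + list_len([46, 1])
= 1 + 1 + 1 + 1 + 1 + list_len([1])
= 1 + 1 + 1 + 1 + 1 + 1 + list_len([])
= 1 + 1 + 1 + 1 + 1 + 1 + 0
= 6


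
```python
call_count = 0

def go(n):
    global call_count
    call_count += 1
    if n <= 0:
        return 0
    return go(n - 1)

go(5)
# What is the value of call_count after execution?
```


go(5) calls go(4) calls ... calls go(0)
Total calls: 5 + 1 (for base case) = 6


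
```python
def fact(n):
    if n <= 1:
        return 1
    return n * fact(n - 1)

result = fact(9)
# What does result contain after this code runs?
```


fact(9)
= 9 * fact(8)
= 9 * 8 * fact(7)
= 9 * 8 * 7 * fact(6)
= 9 * 8 * 7 * 6 * fact(5)
= 9 * 8 * 7 * 6 * 5 * fact(4)
= 9 * 8 * 7 * 6 * 5 * 4 * fact(3)
= 9 * 8 * 7 * 6 * 5 * 4 * 3 * fact(2)
= 9 * 8 * 7 * 6 * 5 * 4 * 3 * 2 * fact(1)
= 9 * 8 * 7 * 6 * 5 * 4 * 3 * 2 * 1
= 362880


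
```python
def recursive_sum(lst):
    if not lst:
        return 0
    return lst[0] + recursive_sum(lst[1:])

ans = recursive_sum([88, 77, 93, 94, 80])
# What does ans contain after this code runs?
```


recursive_sum([88, 77, 93, 94, 80])
= 88 + recursive_sum([77, 93, 94, 80])
= 88 + 77 + recursive_sum([93, 94, 80])
= 88 + 77 + 93 + recursive_sum([94, 80])
= 88 + 77 + 93 + 94 + recursive_sum([80])
= 88 + 77 + 93 + 94 + 80 + recursive_sum([])
= 88 + 77 + 93 + 94 + 80 + 0
= 432


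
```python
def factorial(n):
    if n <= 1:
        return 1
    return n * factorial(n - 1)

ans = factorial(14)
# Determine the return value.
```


factorial(14)
= 14 * factorial(13)
= 14 * 13 * factorial(12)
= 14 * 13 * 12 * factorial(11)
= 14 * 13 * 12 * 11 * factorial(10)
= 14 * 13 * 12 * 11 * 10 * factorial(9)
= 14 * 13 * 12 * 11 * 10 * 9 * factorial(8)
= 14 * 13 * 12 * 11 * 10 * 9 * 8 * factorial(7)
= 14 * 13 * 12 * 11 * 10 * 9 * 8 * 7 * factorial(6)
= 14 * 13 * 12 * 11 * 10 * 9 * 8 * 7 * 6 * factorial(5)
= 14 * 13 * 12 * 11 * 10 * 9 * 8 * 7 * 6 * 5 * factorial(4)
= 14 * 13 * 12 * 11 * 10 * 9 * 8 * 7 * 6 * 5 * 4 * factorial(3)
= 14 * 13 * 12 * 11 * 10 * 9 * 8 * 7 * 6 * 5 * 4 * 3 * factorial(2)
= 14 * 13 * 12 * 11 * 10 * 9 * 8 * 7 * 6 * 5 * 4 * 3 * 2 * factorial(1)
= 14 * 13 * 12 * 11 * 10 * 9 * 8 * 7 * 6 * 5 * 4 * 3 * 2 * 1
= 87178291200


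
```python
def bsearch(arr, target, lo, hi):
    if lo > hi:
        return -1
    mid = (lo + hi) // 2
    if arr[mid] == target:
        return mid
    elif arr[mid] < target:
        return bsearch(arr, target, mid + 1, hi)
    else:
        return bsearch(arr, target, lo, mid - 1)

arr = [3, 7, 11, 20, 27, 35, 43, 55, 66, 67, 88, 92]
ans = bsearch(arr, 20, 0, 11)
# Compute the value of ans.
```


bsearch(arr, 20, 0, 11)
lo=0, hi=11, mid=5, arr[mid]=35
35 > 20, search left half
lo=0, hi=4, mid=2, arr[mid]=11
11 < 20, search right half
lo=3, hi=4, mid=3, arr[mid]=20
arr[3] == 20, found at index 3
= 3


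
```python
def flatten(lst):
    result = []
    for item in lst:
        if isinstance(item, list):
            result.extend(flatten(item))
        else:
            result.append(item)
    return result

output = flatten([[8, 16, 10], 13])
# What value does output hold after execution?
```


flatten([[8, 16, 10], 13])
Processing each element:
  [8, 16, 10] is a list -> flatten recursively -> [8, 16, 10]
  13 is not a list -> append 13
= [8, 16, 10, 13]


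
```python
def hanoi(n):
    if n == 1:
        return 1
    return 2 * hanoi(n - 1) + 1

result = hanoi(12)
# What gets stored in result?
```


hanoi(12)
= 2 * hanoi(11) + 1
= 2 * (2 * hanoi(10) + 1) + 1
= 2 * (2 * (2 * hanoi(9) + 1) + 1) + 1
= 2 * (2 * (2 * (2 * hanoi(8) + 1) + 1) + 1) + 1
= 2 * (2 * (2 * (2 * (2 * hanoi(7) + 1) + 1) + 1) + 1) + 1
= 2 * (2 * (2 * (2 * (2 * (2 * hanoi(6) + 1) + 1) + 1) + 1) + 1) + 1
= 2 * (2 * (2 * (2 * (2 * (2 * (2 * hanoi(5) + 1) + 1) + 1) + 1) + 1) + 1) + 1
= 2 * (2 * (2 * (2 * (2 * (2 * (2 * (2 * hanoi(4) + 1) + 1) + 1) + 1) + 1) + 1) + 1) + 1
= 2 * (2 * (2 * (2 * (2 * (2 * (2 * (2 * (2 * hanoi(3) + 1) + 1) + 1) + 1) + 1) + 1) + 1) + 1) + 1
= 2 * (2 * (2 * (2 * (2 * (2 * (2 * (2 * (2 * (2 * hanoi(2) + 1) + 1) + 1) + 1) + 1) + 1) + 1) + 1) + 1) + 1
= 2 * (2 * (2 * (2 * (2 * (2 * (2 * (2 * (2 * (2 * (2 * hanoi(1) + 1) + 1) + 1) + 1) + 1) + 1) + 1) + 1) + 1) + 1) + 1
Now compute bottom-up:
hanoi(1) = 1
hanoi(2) = 2 * 1 + 1 = 3
hanoi(3) = 2 * 3 + 1 = 7
hanoi(4) = 2 * 7 + 1 = 15
hanoi(5) = 2 * 15 + 1 = 31
hanoi(6) = 2 * 31 + 1 = 63
hanoi(7) = 2 * 63 + 1 = 127
hanoi(8) = 2 * 127 + 1 = 255
hanoi(9) = 2 * 255 + 1 = 511
hanoi(10) = 2 * 511 + 1 = 1023
hanoi(11) = 2 * 1023 + 1 = 2047
hanoi(12) = 2 * 2047 + 1 = 4095
= 4095


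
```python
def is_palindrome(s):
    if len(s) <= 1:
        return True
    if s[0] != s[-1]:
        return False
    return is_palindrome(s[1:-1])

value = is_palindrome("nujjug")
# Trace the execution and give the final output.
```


is_palindrome("nujjug")
"nujjug": s[0]='n' != s[-1]='g' -> False
= False


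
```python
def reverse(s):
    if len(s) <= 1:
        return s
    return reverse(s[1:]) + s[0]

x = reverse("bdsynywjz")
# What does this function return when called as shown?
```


reverse("bdsynywjz")
= reverse("dsynywjz") + "b"
= reverse("synywjz") + "d" + "b"
= reverse("ynywjz") + "s" + "d" + "b"
= reverse("nywjz") + "y" + "s" + "d" + "b"
= reverse("ywjz") + "n" + "y" + "s" + "d" + "b"
= reverse("wjz") + "y" + "n" + "y" + "s" + "d" + "b"
= reverse("jz") + "w" + "y" + "n" + "y" + "s" + "d" + "b"
= reverse("z") + "j" + "w" + "y" + "n" + "y" + "s" + "d" + "b"
= "z" + "j" + "w" + "y" + "n" + "y" + "s" + "d" + "b"
= "zjwynysdb"


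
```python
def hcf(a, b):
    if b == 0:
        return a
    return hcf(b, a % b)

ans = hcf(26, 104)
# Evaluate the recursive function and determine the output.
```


hcf(26, 104)
= hcf(104, 26 % 104) = hcf(104, 26)
= hcf(26, 104 % 26) = hcf(26, 0)
b == 0, return a = 26


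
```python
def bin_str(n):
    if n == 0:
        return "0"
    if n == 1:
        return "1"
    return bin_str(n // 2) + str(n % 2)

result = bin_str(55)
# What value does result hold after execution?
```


bin_str(55)
= bin_str(27) + "1"
= bin_str(13) + "1" + "1"
= bin_str(6) + "1" + "1" + "1"
= bin_str(3) + "0" + "1" + "1" + "1"
= bin_str(1) + "1" + "0" + "1" + "1" + "1"
= "1" + "1" + "0" + "1" + "1" + "1"
= "110111"


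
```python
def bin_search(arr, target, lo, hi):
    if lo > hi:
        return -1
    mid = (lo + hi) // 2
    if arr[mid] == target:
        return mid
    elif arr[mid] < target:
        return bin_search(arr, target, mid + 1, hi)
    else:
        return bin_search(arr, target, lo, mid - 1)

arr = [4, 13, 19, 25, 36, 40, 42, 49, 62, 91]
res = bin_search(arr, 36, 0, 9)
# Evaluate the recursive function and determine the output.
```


bin_search(arr, 36, 0, 9)
lo=0, hi=9, mid=4, arr[mid]=36
arr[4] == 36, found at index 4
= 4


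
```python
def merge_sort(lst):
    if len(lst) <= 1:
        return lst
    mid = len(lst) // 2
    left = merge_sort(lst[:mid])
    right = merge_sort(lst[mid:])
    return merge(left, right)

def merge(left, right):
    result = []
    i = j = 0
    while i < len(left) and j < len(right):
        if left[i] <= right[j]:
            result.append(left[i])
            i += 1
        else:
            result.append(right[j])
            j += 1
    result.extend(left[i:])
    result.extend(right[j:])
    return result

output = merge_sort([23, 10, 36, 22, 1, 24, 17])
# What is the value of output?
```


merge_sort([23, 10, 36, 22, 1, 24, 17])
Split into [23, 10, 36] and [22, 1, 24, 17]
Left sorted: [10, 23, 36]
Right sorted: [1, 17, 22, 24]
Merge [10, 23, 36] and [1, 17, 22, 24]
= [1, 10, 17, 22, 23, 24, 36]


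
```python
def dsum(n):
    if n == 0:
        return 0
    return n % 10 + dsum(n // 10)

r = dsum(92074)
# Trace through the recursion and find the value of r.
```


dsum(92074)
= 4 + dsum(9207)
= 4 + 7 + dsum(920)
= 4 + 7 + 0 + dsum(92)
= 4 + 7 + 0 + 2 + dsum(9)
= 4 + 7 + 0 + 2 + 9 + dsum(0)
= 4 + 7 + 0 + 2 + 9 + 0
= 22


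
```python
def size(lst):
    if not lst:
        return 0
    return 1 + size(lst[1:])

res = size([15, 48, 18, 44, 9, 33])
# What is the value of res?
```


size([15, 48, 18, 44, 9, 33])
= 1 + size([48, 18, 44, 9, 33])
= 1 + 1 + size([18, 44, 9, 33])
= 1 + 1 + 1 + size([44, 9, 33])
= 1 + 1 + 1 + 1 + size([9, 33])
= 1 + 1 + 1 + 1 + 1 + size([33])
= 1 + 1 + 1 + 1 + 1 + 1 + size([])
= 1 + 1 + 1 + 1 + 1 + 1 + 0
= 6


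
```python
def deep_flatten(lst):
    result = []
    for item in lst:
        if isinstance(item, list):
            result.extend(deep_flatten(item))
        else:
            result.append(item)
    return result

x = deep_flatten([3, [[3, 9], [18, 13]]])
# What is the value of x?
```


deep_flatten([3, [[3, 9], [18, 13]]])
Processing each element:
  3 is not a list -> append 3
  [[3, 9], [18, 13]] is a list -> deep_flatten recursively -> [3, 9, 18, 13]
= [3, 3, 9, 18, 13]


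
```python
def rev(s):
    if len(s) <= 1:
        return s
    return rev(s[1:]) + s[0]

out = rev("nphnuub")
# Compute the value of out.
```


rev("nphnuub")
= rev("phnuub") + "n"
= rev("hnuub") + "p" + "n"
= rev("nuub") + "h" + "p" + "n"
= rev("uub") + "n" + "h" + "p" + "n"
= rev("ub") + "u" + "n" + "h" + "p" + "n"
= rev("b") + "u" + "u" + "n" + "h" + "p" + "n"
= "b" + "u" + "u" + "n" + "h" + "p" + "n"
= "buunhpn"


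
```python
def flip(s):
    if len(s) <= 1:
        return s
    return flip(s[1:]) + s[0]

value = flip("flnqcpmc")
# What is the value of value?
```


flip("flnqcpmc")
= flip("lnqcpmc") + "f"
= flip("nqcpmc") + "l" + "f"
= flip("qcpmc") + "n" + "l" + "f"
= flip("cpmc") + "q" + "n" + "l" + "f"
= flip("pmc") + "c" + "q" + "n" + "l" + "f"
= flip("mc") + "p" + "c" + "q" + "n" + "l" + "f"
= flip("c") + "m" + "p" + "c" + "q" + "n" + "l" + "f"
= "c" + "m" + "p" + "c" + "q" + "n" + "l" + "f"
= "cmpcqnlf"


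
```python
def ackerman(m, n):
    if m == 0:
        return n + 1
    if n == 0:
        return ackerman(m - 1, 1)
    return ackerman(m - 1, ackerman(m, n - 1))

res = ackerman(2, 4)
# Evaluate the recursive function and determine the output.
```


ackerman(2, 4)
= ackerman(1, ackerman(2, 3))
First compute ackerman(2, 3) = 9
= ackerman(1, 9)
= 11


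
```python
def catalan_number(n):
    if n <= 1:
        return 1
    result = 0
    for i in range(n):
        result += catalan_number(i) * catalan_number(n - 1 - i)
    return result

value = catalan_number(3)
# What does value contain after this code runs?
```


catalan_number(3)
= sum of catalan_number(i) * catalan_number(3-1-i) for i in 0..2
First compute sub-values bottom-up:
  catalan_number(0) = 1, catalan_number(1) = 1
  catalan_number(2) = 1*1 + 1*1 = 2
Now catalan_number(3):
  catalan_number(0)*catalan_number(2) = 1*2 = 2
  catalan_number(1)*catalan_number(1) = 1*1 = 1
  catalan_number(2)*catalan_number(0) = 2*1 = 2
= 2 + 1 + 2
= 5


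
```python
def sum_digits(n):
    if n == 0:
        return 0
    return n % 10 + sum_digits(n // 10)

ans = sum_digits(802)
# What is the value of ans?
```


sum_digits(802)
= 2 + sum_digits(80)
= 2 + 0 + sum_digits(8)
= 2 + 0 + 8 + sum_digits(0)
= 2 + 0 + 8 + 0
= 10


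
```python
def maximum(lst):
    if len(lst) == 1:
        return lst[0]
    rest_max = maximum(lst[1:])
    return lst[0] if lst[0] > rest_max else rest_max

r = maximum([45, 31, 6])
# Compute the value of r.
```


maximum([45, 31, 6])
= compare 45 with maximum([31, 6])
= compare 31 with maximum([6])
Base: maximum([6]) = 6
compare 31 with 6: max = 31
compare 45 with 31: max = 45
= 45


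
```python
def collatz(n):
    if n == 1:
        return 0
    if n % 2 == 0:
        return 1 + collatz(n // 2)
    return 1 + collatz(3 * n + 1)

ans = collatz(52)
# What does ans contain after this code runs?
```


collatz(52)
52 is even -> collatz(26)
26 is even -> collatz(13)
13 is odd -> 3*13+1 = 40 -> collatz(40)
40 is even -> collatz(20)
20 is even -> collatz(10)
10 is even -> collatz(5)
5 is odd -> 3*5+1 = 16 -> collatz(16)
16 is even -> collatz(8)
8 is even -> collatz(4)
4 is even -> collatz(2)
2 is even -> collatz(1)
Reached 1 after 11 steps
= 11


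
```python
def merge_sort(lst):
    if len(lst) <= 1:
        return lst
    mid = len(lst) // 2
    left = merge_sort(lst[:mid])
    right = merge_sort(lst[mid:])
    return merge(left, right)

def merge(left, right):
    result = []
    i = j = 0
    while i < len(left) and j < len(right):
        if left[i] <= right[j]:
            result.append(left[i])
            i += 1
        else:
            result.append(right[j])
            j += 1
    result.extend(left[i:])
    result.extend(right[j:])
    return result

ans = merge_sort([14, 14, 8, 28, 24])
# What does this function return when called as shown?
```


merge_sort([14, 14, 8, 28, 24])
Split into [14, 14] and [8, 28, 24]
Left sorted: [14, 14]
Right sorted: [8, 24, 28]
Merge [14, 14] and [8, 24, 28]
= [8, 14, 14, 24, 28]


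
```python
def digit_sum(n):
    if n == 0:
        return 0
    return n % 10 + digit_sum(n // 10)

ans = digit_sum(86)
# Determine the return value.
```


digit_sum(86)
= 6 + digit_sum(8)
= 6 + 8 + digit_sum(0)
= 6 + 8 + 0
= 14


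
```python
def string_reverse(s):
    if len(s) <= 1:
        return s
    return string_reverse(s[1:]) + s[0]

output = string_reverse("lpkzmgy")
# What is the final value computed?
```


string_reverse("lpkzmgy")
= string_reverse("pkzmgy") + "l"
= string_reverse("kzmgy") + "p" + "l"
= string_reverse("zmgy") + "k" + "p" + "l"
= string_reverse("mgy") + "z" + "k" + "p" + "l"
= string_reverse("gy") + "m" + "z" + "k" + "p" + "l"
= string_reverse("y") + "g" + "m" + "z" + "k" + "p" + "l"
= "y" + "g" + "m" + "z" + "k" + "p" + "l"
= "ygmzkpl"


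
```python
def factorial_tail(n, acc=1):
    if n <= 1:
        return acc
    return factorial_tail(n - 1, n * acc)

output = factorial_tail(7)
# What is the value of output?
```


factorial_tail(7, 1)
= factorial_tail(6, 7 * 1) = factorial_tail(6, 7)
= factorial_tail(5, 6 * 7) = factorial_tail(5, 42)
= factorial_tail(4, 5 * 42) = factorial_tail(4, 210)
= factorial_tail(3, 4 * 210) = factorial_tail(3, 840)
= factorial_tail(2, 3 * 840) = factorial_tail(2, 2520)
= factorial_tail(1, 2 * 2520) = factorial_tail(1, 5040)
n <= 1, return acc = 5040


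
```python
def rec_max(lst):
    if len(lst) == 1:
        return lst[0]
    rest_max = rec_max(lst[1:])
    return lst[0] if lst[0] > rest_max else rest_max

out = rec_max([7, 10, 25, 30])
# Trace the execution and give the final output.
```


rec_max([7, 10, 25, 30])
= compare 7 with rec_max([10, 25, 30])
= compare 10 with rec_max([25, 30])
= compare 25 with rec_max([30])
Base: rec_max([30]) = 30
compare 25 with 30: max = 30
compare 10 with 30: max = 30
compare 7 with 30: max = 30
= 30


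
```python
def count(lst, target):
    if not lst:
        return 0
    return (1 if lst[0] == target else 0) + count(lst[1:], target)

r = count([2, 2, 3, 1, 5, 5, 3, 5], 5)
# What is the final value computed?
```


count([2, 2, 3, 1, 5, 5, 3, 5], 5)
lst[0]=2 != 5: 0 + count([2, 3, 1, 5, 5, 3, 5], 5)
lst[0]=2 != 5: 0 + count([3, 1, 5, 5, 3, 5], 5)
lst[0]=3 != 5: 0 + count([1, 5, 5, 3, 5], 5)
lst[0]=1 != 5: 0 + count([5, 5, 3, 5], 5)
lst[0]=5 == 5: 1 + count([5, 3, 5], 5)
lst[0]=5 == 5: 1 + count([3, 5], 5)
lst[0]=3 != 5: 0 + count([5], 5)
lst[0]=5 == 5: 1 + count([], 5)
= 3


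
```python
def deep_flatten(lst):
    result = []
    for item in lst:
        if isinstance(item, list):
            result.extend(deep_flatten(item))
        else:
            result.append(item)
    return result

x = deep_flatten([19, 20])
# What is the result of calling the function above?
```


deep_flatten([19, 20])
Processing each element:
  19 is not a list -> append 19
  20 is not a list -> append 20
= [19, 20]


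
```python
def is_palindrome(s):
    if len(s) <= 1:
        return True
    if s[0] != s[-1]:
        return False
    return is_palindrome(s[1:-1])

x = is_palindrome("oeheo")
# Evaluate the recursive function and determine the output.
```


is_palindrome("oeheo")
"oeheo": s[0]='o' == s[-1]='o' -> is_palindrome("ehe")
"ehe": s[0]='e' == s[-1]='e' -> is_palindrome("h")
"h": len <= 1 -> True
= True


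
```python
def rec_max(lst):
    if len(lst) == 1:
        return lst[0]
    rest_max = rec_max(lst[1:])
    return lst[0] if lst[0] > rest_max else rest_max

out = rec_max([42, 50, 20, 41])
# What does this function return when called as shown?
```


rec_max([42, 50, 20, 41])
= compare 42 with rec_max([50, 20, 41])
= compare 50 with rec_max([20, 41])
= compare 20 with rec_max([41])
Base: rec_max([41]) = 41
compare 20 with 41: max = 41
compare 50 with 41: max = 50
compare 42 with 50: max = 50
= 50


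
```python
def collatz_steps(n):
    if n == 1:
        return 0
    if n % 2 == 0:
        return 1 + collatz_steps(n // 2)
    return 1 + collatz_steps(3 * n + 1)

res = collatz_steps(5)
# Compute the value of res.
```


collatz_steps(5)
5 is odd -> 3*5+1 = 16 -> collatz_steps(16)
16 is even -> collatz_steps(8)
8 is even -> collatz_steps(4)
4 is even -> collatz_steps(2)
2 is even -> collatz_steps(1)
Reached 1 after 5 steps
= 5


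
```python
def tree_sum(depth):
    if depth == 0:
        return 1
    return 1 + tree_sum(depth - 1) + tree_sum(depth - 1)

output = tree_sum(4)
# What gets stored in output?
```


tree_sum(4)
= 1 + tree_sum(3) + tree_sum(3)
= 1 + 2 * tree_sum(3)
tree_sum(k) = 2^(k+1) - 1
tree_sum(0) = 1
tree_sum(1) = 3
tree_sum(2) = 7
tree_sum(3) = 15
tree_sum(4) = 31
tree_sum(4) = 2^5 - 1 = 31


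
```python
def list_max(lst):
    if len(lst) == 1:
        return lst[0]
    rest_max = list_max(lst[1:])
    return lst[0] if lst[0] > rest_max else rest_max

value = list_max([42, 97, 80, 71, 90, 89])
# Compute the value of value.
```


list_max([42, 97, 80, 71, 90, 89])
= compare 42 with list_max([97, 80, 71, 90, 89])
= compare 97 with list_max([80, 71, 90, 89])
= compare 80 with list_max([71, 90, 89])
= compare 71 with list_max([90, 89])
= compare 90 with list_max([89])
Base: list_max([89]) = 89
compare 90 with 89: max = 90
compare 71 with 90: max = 90
compare 80 with 90: max = 90
compare 97 with 90: max = 97
compare 42 with 97: max = 97
= 97


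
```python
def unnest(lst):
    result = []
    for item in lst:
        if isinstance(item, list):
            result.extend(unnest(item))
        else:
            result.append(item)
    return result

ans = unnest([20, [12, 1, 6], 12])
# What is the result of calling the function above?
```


unnest([20, [12, 1, 6], 12])
Processing each element:
  20 is not a list -> append 20
  [12, 1, 6] is a list -> unnest recursively -> [12, 1, 6]
  12 is not a list -> append 12
= [20, 12, 1, 6, 12]


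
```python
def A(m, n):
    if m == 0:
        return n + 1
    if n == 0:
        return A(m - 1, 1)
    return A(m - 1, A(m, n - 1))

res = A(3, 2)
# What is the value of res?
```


A(3, 2)
= A(2, A(3, 1))
First compute A(3, 1) = 13
= A(2, 13)
= 29


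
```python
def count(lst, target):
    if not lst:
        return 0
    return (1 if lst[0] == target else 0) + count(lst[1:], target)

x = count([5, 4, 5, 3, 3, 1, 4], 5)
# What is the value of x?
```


count([5, 4, 5, 3, 3, 1, 4], 5)
lst[0]=5 == 5: 1 + count([4, 5, 3, 3, 1, 4], 5)
lst[0]=4 != 5: 0 + count([5, 3, 3, 1, 4], 5)
lst[0]=5 == 5: 1 + count([3, 3, 1, 4], 5)
lst[0]=3 != 5: 0 + count([3, 1, 4], 5)
lst[0]=3 != 5: 0 + count([1, 4], 5)
lst[0]=1 != 5: 0 + count([4], 5)
lst[0]=4 != 5: 0 + count([], 5)
= 2


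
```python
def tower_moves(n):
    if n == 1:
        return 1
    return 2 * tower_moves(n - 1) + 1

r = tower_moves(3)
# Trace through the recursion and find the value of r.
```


tower_moves(3)
= 2 * tower_moves(2) + 1
= 2 * (2 * tower_moves(1) + 1) + 1
Now compute bottom-up:
tower_moves(1) = 1
tower_moves(2) = 2 * 1 + 1 = 3
tower_moves(3) = 2 * 3 + 1 = 7
= 7


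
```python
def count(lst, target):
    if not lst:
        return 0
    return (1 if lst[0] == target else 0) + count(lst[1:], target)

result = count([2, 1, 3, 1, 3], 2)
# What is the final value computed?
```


count([2, 1, 3, 1, 3], 2)
lst[0]=2 == 2: 1 + count([1, 3, 1, 3], 2)
lst[0]=1 != 2: 0 + count([3, 1, 3], 2)
lst[0]=3 != 2: 0 + count([1, 3], 2)
lst[0]=1 != 2: 0 + count([3], 2)
lst[0]=3 != 2: 0 + count([], 2)
= 1


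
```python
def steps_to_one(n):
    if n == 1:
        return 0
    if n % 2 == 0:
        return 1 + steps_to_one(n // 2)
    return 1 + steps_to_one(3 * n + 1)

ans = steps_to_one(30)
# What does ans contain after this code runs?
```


steps_to_one(30)
30 is even -> steps_to_one(15)
15 is odd -> 3*15+1 = 46 -> steps_to_one(46)
46 is even -> steps_to_one(23)
23 is odd -> 3*23+1 = 70 -> steps_to_one(70)
70 is even -> steps_to_one(35)
35 is odd -> 3*35+1 = 106 -> steps_to_one(106)
106 is even -> steps_to_one(53)
53 is odd -> 3*53+1 = 160 -> steps_to_one(160)
160 is even -> steps_to_one(80)
80 is even -> steps_to_one(40)
40 is even -> steps_to_one(20)
20 is even -> steps_to_one(10)
10 is even -> steps_to_one(5)
5 is odd -> 3*5+1 = 16 -> steps_to_one(16)
16 is even -> steps_to_one(8)
8 is even -> steps_to_one(4)
4 is even -> steps_to_one(2)
2 is even -> steps_to_one(1)
Reached 1 after 18 steps
= 18


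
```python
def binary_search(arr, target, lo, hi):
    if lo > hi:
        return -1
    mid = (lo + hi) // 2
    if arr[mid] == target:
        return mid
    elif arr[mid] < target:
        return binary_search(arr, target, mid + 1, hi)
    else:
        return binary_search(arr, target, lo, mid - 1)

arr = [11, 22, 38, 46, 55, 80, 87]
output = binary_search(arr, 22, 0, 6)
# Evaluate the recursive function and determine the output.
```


binary_search(arr, 22, 0, 6)
lo=0, hi=6, mid=3, arr[mid]=46
46 > 22, search left half
lo=0, hi=2, mid=1, arr[mid]=22
arr[1] == 22, found at index 1
= 1


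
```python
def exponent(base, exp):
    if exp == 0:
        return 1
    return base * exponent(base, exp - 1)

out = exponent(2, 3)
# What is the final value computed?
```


exponent(2, 3)
= 2 * exponent(2, 2)
= 2 * 2 * exponent(2, 1)
= 2 * 2 * 2 * exponent(2, 0)
= 2 * 2 * 2 * 1
= 8


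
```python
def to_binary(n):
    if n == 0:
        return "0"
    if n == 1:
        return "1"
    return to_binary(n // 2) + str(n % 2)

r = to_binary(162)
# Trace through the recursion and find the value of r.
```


to_binary(162)
= to_binary(81) + "0"
= to_binary(40) + "1" + "0"
= to_binary(20) + "0" + "1" + "0"
= to_binary(10) + "0" + "0" + "1" + "0"
= to_binary(5) + "0" + "0" + "0" + "1" + "0"
= to_binary(2) + "1" + "0" + "0" + "0" + "1" + "0"
= to_binary(1) + "0" + "1" + "0" + "0" + "0" + "1" + "0"
= "1" + "0" + "1" + "0" + "0" + "0" + "1" + "0"
= "10100010"


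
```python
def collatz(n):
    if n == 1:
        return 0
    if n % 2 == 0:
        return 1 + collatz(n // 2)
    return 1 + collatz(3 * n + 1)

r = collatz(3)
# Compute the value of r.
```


collatz(3)
3 is odd -> 3*3+1 = 10 -> collatz(10)
10 is even -> collatz(5)
5 is odd -> 3*5+1 = 16 -> collatz(16)
16 is even -> collatz(8)
8 is even -> collatz(4)
4 is even -> collatz(2)
2 is even -> collatz(1)
Reached 1 after 7 steps
= 7
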